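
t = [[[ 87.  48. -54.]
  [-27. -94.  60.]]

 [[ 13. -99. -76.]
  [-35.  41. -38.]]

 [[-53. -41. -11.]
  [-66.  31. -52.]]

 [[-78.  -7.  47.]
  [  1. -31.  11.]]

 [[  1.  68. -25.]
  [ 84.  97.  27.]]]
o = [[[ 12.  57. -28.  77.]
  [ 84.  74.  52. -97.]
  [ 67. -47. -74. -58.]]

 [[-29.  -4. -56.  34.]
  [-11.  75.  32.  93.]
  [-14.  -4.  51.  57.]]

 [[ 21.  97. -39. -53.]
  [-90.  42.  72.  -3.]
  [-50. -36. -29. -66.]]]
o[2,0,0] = 21.0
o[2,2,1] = -36.0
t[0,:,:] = [[87.0, 48.0, -54.0], [-27.0, -94.0, 60.0]]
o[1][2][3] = 57.0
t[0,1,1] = -94.0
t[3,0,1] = -7.0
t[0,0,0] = 87.0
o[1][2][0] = -14.0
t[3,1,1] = -31.0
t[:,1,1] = [-94.0, 41.0, 31.0, -31.0, 97.0]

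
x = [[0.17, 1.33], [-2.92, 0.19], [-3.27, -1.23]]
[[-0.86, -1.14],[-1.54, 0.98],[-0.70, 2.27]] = x@ [[0.48, -0.39], [-0.71, -0.81]]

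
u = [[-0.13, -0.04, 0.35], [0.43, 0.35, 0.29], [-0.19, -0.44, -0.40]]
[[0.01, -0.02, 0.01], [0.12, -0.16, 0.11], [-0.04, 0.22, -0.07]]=u @[[0.33, 0.05, 0.21],  [-0.18, -0.45, -0.04],  [0.14, -0.08, 0.11]]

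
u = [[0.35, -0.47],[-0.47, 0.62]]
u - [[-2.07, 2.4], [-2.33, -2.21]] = [[2.42, -2.87], [1.86, 2.83]]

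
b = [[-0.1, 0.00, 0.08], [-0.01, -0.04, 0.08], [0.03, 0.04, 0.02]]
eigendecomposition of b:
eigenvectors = [[0.89, 0.48, 0.37], [0.37, -0.84, 0.55], [-0.28, 0.25, 0.75]]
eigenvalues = [-0.13, -0.06, 0.06]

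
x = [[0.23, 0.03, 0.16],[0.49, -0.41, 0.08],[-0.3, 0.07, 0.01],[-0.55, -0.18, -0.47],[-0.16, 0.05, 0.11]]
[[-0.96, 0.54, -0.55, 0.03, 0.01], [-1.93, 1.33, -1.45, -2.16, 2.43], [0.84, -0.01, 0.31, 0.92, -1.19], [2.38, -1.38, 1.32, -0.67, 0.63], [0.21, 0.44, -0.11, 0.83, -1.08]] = x@[[-2.63, -0.50, -0.63, -2.25, 3.15], [1.1, -2.93, 2.21, 3.13, -2.93], [-2.40, 4.65, -2.92, 2.85, -3.91]]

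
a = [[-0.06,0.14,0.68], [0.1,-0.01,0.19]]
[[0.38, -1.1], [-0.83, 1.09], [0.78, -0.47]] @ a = [[-0.13, 0.06, 0.05],[0.16, -0.13, -0.36],[-0.09, 0.11, 0.44]]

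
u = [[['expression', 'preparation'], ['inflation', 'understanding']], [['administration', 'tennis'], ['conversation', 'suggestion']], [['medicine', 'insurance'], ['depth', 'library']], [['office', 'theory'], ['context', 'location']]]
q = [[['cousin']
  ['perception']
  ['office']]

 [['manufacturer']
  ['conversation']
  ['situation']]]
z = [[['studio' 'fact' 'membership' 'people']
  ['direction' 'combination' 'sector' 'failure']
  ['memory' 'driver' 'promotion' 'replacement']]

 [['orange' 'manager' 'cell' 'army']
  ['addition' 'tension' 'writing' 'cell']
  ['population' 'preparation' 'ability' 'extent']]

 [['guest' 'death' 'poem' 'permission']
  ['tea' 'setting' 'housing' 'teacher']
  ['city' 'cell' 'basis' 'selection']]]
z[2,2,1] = 'cell'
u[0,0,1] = 'preparation'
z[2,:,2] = ['poem', 'housing', 'basis']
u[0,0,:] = ['expression', 'preparation']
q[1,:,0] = ['manufacturer', 'conversation', 'situation']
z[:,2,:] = [['memory', 'driver', 'promotion', 'replacement'], ['population', 'preparation', 'ability', 'extent'], ['city', 'cell', 'basis', 'selection']]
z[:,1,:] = [['direction', 'combination', 'sector', 'failure'], ['addition', 'tension', 'writing', 'cell'], ['tea', 'setting', 'housing', 'teacher']]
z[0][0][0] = 'studio'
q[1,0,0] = 'manufacturer'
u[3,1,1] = 'location'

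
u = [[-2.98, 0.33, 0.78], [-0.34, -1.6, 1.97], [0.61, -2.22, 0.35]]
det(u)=-9.578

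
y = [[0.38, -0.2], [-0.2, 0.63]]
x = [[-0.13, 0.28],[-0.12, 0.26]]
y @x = [[-0.03, 0.05],  [-0.05, 0.11]]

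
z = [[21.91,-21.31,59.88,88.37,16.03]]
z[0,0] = 21.91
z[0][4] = 16.03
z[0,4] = 16.03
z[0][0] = 21.91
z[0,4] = 16.03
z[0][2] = 59.88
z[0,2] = 59.88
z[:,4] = [16.03]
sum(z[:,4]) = 16.03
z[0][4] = 16.03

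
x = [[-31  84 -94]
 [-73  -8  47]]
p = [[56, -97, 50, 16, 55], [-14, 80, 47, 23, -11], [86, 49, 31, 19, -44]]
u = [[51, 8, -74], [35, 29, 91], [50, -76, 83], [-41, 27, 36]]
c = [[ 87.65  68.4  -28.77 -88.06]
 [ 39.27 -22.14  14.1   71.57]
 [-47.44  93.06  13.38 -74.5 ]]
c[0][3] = -88.06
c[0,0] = 87.65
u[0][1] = 8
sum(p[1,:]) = 125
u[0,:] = [51, 8, -74]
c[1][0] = 39.27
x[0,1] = 84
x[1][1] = -8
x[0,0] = -31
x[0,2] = -94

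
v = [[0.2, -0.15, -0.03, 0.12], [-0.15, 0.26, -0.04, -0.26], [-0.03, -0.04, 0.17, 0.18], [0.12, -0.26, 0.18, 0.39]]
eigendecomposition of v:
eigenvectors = [[-0.32, 0.63, -0.7, -0.10], [0.55, -0.31, -0.60, 0.49], [-0.27, -0.66, -0.39, -0.59], [-0.72, -0.27, -0.00, 0.64]]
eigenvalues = [0.71, 0.25, 0.06, 0.0]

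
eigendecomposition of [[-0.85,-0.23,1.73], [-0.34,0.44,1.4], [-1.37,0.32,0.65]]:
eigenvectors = [[-0.70+0.00j, -0.70-0.00j, -0.18+0.00j], [(-0.34+0.31j), -0.34-0.31j, -0.94+0.00j], [-0.27-0.47j, (-0.27+0.47j), (-0.3+0j)]]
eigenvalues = [(-0.29+1.26j), (-0.29-1.26j), (0.82+0j)]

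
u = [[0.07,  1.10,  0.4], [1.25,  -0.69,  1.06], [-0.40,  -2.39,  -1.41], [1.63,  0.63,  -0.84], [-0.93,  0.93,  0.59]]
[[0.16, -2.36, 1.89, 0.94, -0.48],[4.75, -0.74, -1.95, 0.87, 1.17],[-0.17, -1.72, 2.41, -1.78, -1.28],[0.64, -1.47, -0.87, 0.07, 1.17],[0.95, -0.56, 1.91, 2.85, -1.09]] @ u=[[-1.72,-2.57,-6.18], [0.52,12.03,3.82], [-4.84,-7.07,-4.55], [-2.42,4.93,0.56], [4.26,-2.35,-5.94]]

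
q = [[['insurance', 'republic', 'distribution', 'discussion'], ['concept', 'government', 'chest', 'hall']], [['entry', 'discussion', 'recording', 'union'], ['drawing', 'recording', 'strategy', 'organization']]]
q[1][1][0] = 'drawing'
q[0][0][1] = 'republic'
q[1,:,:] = [['entry', 'discussion', 'recording', 'union'], ['drawing', 'recording', 'strategy', 'organization']]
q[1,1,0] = 'drawing'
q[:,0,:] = [['insurance', 'republic', 'distribution', 'discussion'], ['entry', 'discussion', 'recording', 'union']]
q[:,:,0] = [['insurance', 'concept'], ['entry', 'drawing']]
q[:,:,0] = [['insurance', 'concept'], ['entry', 'drawing']]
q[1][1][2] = 'strategy'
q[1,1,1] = 'recording'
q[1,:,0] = ['entry', 'drawing']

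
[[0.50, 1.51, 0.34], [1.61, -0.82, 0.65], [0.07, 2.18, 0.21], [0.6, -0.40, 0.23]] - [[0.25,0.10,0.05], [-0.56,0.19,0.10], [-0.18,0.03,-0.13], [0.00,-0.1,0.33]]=[[0.25, 1.41, 0.29],  [2.17, -1.01, 0.55],  [0.25, 2.15, 0.34],  [0.60, -0.30, -0.1]]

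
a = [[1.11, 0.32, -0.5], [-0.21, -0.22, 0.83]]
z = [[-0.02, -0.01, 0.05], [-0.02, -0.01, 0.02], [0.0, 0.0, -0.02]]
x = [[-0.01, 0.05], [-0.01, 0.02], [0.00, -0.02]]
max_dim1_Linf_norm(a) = 1.11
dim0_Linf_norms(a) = [1.11, 0.32, 0.83]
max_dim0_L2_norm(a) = 1.13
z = x @ a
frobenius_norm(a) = 1.54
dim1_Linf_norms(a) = [1.11, 0.83]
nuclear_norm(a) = 2.02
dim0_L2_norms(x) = [0.01, 0.06]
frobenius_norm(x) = 0.06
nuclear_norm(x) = 0.07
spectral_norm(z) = 0.06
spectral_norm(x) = 0.06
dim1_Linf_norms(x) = [0.05, 0.02, 0.02]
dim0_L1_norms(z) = [0.04, 0.02, 0.09]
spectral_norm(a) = 1.42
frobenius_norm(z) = 0.07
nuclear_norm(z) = 0.08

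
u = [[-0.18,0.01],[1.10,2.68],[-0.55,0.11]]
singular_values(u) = [2.9, 0.58]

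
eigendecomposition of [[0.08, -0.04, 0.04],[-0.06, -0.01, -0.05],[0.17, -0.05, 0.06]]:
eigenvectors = [[(0.47+0j), (-0.35-0.19j), (-0.35+0.19j)], [-0.36+0.00j, (-0.8+0j), (-0.8-0j)], [(0.81+0j), 0.18+0.41j, 0.18-0.41j]]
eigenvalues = [(0.18+0j), (-0.03+0.01j), (-0.03-0.01j)]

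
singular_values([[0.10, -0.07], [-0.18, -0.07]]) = [0.21, 0.09]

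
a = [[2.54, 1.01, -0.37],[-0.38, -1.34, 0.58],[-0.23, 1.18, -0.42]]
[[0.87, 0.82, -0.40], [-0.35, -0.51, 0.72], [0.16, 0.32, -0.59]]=a @ [[0.27, 0.20, 0.04], [0.20, 0.23, -0.22], [0.04, -0.22, 0.76]]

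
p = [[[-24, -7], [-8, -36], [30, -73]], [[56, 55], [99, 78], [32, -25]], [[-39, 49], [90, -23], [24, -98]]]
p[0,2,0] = 30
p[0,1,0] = -8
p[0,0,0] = -24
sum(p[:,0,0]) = -7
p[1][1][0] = 99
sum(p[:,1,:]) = 200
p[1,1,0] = 99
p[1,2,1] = -25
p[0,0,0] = -24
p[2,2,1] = -98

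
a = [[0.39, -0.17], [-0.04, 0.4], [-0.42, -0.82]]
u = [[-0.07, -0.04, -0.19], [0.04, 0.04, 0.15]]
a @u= [[-0.03, -0.02, -0.10], [0.02, 0.02, 0.07], [-0.0, -0.02, -0.04]]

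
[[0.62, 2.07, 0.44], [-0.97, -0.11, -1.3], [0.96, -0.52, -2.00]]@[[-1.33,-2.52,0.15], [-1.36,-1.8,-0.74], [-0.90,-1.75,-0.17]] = [[-4.04, -6.06, -1.51],[2.61, 4.92, 0.16],[1.23, 2.02, 0.87]]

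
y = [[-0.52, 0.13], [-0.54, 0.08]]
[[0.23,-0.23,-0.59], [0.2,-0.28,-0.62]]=y@[[-0.28,0.61,1.18], [0.65,0.64,0.16]]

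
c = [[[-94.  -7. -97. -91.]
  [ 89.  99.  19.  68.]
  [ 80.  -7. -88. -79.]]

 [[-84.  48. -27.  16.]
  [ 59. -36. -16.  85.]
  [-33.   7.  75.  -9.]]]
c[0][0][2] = -97.0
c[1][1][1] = -36.0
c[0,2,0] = 80.0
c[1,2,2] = 75.0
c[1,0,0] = -84.0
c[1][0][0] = -84.0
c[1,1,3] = 85.0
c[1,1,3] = 85.0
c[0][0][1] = -7.0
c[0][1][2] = 19.0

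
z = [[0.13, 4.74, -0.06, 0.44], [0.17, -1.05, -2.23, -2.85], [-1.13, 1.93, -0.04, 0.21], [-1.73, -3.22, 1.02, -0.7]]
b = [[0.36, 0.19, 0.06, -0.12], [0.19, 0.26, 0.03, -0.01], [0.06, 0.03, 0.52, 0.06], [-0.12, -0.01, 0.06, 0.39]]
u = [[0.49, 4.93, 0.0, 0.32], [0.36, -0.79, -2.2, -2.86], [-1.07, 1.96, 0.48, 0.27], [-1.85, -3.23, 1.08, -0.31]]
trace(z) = -1.66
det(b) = 0.01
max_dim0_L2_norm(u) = 6.26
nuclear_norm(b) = 1.53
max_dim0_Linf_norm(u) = 4.93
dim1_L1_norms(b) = [0.73, 0.49, 0.67, 0.58]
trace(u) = -0.13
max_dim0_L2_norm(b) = 0.53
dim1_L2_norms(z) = [4.76, 3.77, 2.25, 3.86]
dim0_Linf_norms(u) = [1.85, 4.93, 2.2, 2.86]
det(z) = -21.01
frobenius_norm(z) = 7.54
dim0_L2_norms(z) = [2.08, 6.14, 2.45, 2.97]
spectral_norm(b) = 0.59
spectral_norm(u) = 6.41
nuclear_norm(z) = 12.35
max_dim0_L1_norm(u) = 10.91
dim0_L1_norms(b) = [0.73, 0.49, 0.67, 0.58]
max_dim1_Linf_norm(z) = 4.74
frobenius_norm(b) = 0.86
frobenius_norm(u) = 7.67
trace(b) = 1.53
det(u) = -12.06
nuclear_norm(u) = 12.32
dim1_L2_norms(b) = [0.43, 0.32, 0.53, 0.41]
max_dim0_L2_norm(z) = 6.14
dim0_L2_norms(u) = [2.22, 6.26, 2.5, 2.91]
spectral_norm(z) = 6.33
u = b + z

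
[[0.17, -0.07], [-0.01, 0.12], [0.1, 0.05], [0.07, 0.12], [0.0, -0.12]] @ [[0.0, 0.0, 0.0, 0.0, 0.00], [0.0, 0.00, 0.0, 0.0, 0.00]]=[[0.00,0.00,0.0,0.00,0.0], [0.00,0.0,0.0,0.00,0.00], [0.00,0.00,0.0,0.0,0.0], [0.00,0.00,0.00,0.00,0.0], [0.0,0.00,0.00,0.0,0.00]]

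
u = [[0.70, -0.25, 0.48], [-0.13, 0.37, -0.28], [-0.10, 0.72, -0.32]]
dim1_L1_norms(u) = [1.43, 0.78, 1.14]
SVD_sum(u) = [[0.4,-0.52,0.43], [-0.24,0.31,-0.26], [-0.36,0.46,-0.39]] + [[0.29, 0.27, 0.05], [0.09, 0.08, 0.02], [0.27, 0.25, 0.05]] + [[0.0, -0.0, -0.01], [0.02, -0.02, -0.04], [-0.01, 0.01, 0.02]]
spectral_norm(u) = 1.15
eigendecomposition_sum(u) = [[(0.75+0j),0.19+0.00j,0.33+0.00j], [(-0.16+0j),-0.04+0.00j,(-0.07-0j)], [-0.20+0.00j,(-0.05+0j),(-0.09-0j)]] + [[(-0.03-0.02j), (-0.22+0.02j), 0.08-0.09j], [0.02+0.03j, (0.21+0.07j), (-0.1+0.04j)], [0.05+0.03j, (0.39-0.1j), -0.12+0.17j]] + [[(-0.03+0.02j),(-0.22-0.02j),0.08+0.09j], [(0.02-0.03j),0.21-0.07j,(-0.1-0.04j)], [(0.05-0.03j),(0.39+0.1j),-0.12-0.17j]]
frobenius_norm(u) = 1.28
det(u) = 0.03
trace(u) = 0.75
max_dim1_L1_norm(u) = 1.43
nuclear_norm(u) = 1.77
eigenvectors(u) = [[-0.95+0.00j, -0.43-0.06j, -0.43+0.06j],[0.20+0.00j, 0.36+0.24j, 0.36-0.24j],[(0.25+0j), 0.79+0.00j, 0.79-0.00j]]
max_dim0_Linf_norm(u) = 0.72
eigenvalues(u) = [(0.62+0j), (0.06+0.23j), (0.06-0.23j)]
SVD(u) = [[-0.68, -0.72, -0.14], [0.4, -0.21, -0.89], [0.61, -0.66, 0.43]] @ diag([1.1528458133029496, 0.5603561732356459, 0.05336187652776131]) @ [[-0.51,0.66,-0.55], [-0.73,-0.67,-0.13], [-0.46,0.34,0.82]]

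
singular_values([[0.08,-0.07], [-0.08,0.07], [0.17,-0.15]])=[0.27, 0.0]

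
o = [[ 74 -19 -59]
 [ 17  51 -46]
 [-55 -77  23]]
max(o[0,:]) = 74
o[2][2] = 23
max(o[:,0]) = 74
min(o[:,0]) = -55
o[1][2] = -46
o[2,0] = -55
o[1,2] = -46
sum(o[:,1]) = -45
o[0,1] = -19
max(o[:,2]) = 23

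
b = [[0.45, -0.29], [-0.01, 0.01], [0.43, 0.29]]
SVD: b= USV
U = [[-0.74, 0.68], [0.02, -0.02], [-0.68, -0.74]]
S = [0.62, 0.41]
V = [[-1.00, 0.03], [-0.03, -1.00]]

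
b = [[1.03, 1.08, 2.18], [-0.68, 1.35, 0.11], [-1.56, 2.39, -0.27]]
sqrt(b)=[[1.36, -0.51, 1.34], [-0.21, 0.85, 0.32], [-0.70, 1.65, 0.38]]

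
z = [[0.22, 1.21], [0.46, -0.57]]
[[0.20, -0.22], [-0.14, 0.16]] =z@[[-0.09, 0.09], [0.18, -0.2]]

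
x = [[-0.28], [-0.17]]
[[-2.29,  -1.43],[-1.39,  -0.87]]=x @ [[8.17, 5.12]]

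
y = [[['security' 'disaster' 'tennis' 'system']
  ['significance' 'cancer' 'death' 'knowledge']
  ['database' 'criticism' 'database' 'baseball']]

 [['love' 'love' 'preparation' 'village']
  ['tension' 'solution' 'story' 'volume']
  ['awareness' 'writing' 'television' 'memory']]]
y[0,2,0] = 'database'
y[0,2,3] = 'baseball'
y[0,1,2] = 'death'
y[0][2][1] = 'criticism'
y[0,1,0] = 'significance'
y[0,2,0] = 'database'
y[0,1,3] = 'knowledge'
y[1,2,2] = 'television'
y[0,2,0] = 'database'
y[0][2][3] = 'baseball'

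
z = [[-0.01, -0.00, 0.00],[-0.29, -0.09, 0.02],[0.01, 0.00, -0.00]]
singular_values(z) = [0.3, 0.0, 0.0]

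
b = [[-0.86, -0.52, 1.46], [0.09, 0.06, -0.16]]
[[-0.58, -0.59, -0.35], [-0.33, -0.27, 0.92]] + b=[[-1.44, -1.11, 1.11], [-0.24, -0.21, 0.76]]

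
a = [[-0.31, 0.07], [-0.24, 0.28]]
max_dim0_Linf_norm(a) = 0.31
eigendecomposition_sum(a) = [[-0.30, 0.04],[-0.13, 0.02]] + [[-0.01, 0.03], [-0.11, 0.26]]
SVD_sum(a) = [[-0.24, 0.17], [-0.29, 0.2]] + [[-0.07, -0.10], [0.05, 0.08]]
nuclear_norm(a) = 0.61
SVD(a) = [[-0.64, -0.77], [-0.77, 0.64]] @ diag([0.46272574368414937, 0.15127751363620068]) @ [[0.83, -0.56], [0.56, 0.83]]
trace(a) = -0.03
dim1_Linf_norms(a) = [0.31, 0.28]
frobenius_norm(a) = 0.49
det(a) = -0.07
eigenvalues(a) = [-0.28, 0.25]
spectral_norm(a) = 0.46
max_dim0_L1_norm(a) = 0.55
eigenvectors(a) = [[-0.92, -0.12], [-0.39, -0.99]]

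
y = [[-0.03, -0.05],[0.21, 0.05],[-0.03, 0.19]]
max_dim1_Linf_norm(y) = 0.21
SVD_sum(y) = [[-0.04, -0.03],[0.17, 0.11],[0.07, 0.05]] + [[0.01, -0.02],[0.04, -0.06],[-0.10, 0.14]]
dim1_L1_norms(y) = [0.08, 0.26, 0.22]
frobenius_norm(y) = 0.29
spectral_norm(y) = 0.22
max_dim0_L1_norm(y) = 0.29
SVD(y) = [[-0.24, -0.13],[0.90, -0.41],[0.37, 0.9]] @ diag([0.2241465179659797, 0.19172464234867342]) @ [[0.82, 0.57], [-0.57, 0.82]]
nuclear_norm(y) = 0.42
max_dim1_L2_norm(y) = 0.22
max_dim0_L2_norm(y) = 0.21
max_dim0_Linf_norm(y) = 0.21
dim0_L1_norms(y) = [0.27, 0.29]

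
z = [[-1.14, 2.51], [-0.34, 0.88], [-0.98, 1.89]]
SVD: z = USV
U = [[-0.76,  -0.35],  [-0.26,  -0.6],  [-0.59,  0.72]]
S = [3.61, 0.11]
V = [[0.43, -0.9], [-0.90, -0.43]]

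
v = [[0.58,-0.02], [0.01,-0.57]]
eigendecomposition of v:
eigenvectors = [[1.0, 0.02], [0.01, 1.00]]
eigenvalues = [0.58, -0.57]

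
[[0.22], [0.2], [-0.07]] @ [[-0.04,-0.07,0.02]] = [[-0.01,-0.02,0.00], [-0.01,-0.01,0.0], [0.0,0.0,-0.0]]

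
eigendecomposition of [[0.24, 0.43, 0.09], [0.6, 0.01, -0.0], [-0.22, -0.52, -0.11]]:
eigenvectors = [[0.55,0.47,0.0], [0.57,-0.61,-0.21], [-0.6,-0.64,0.98]]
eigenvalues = [0.59, -0.45, -0.0]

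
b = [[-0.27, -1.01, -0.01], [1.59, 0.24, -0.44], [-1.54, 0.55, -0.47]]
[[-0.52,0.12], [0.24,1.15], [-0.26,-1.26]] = b @ [[0.20, 0.74], [0.46, -0.32], [0.43, -0.11]]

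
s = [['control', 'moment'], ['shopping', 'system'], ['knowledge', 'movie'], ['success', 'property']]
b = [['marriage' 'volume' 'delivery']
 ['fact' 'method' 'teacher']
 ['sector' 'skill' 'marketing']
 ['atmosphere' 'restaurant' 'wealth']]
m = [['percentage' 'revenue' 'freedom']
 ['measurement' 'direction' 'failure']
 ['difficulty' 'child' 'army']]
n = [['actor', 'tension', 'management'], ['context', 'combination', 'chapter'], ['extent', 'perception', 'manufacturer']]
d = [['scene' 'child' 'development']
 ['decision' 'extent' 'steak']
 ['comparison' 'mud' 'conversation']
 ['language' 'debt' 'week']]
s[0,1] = 'moment'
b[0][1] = 'volume'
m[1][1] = 'direction'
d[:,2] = ['development', 'steak', 'conversation', 'week']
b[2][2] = 'marketing'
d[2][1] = 'mud'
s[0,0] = 'control'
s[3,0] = 'success'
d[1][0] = 'decision'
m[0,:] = ['percentage', 'revenue', 'freedom']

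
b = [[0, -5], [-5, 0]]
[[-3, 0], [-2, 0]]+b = [[-3, -5], [-7, 0]]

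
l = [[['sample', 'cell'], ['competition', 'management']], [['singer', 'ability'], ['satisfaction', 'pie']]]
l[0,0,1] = 'cell'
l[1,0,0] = 'singer'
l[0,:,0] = ['sample', 'competition']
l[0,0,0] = 'sample'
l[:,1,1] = ['management', 'pie']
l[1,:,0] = ['singer', 'satisfaction']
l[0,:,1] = ['cell', 'management']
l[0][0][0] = 'sample'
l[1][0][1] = 'ability'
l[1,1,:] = ['satisfaction', 'pie']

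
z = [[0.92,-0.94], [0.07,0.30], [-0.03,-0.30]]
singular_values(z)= [1.34, 0.34]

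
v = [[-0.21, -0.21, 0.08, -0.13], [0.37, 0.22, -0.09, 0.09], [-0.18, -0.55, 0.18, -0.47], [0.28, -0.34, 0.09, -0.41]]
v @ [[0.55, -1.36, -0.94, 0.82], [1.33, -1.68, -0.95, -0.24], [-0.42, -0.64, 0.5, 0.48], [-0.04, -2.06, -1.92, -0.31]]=[[-0.42, 0.86, 0.69, -0.04], [0.53, -1.00, -0.77, 0.18], [-0.89, 2.02, 1.68, 0.22], [-0.32, 0.98, 0.89, 0.48]]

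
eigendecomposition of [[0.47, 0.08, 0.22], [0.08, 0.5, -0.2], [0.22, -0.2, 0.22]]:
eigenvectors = [[0.44,-0.73,0.52], [-0.39,-0.68,-0.61], [-0.80,-0.07,0.59]]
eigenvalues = [0.0, 0.57, 0.62]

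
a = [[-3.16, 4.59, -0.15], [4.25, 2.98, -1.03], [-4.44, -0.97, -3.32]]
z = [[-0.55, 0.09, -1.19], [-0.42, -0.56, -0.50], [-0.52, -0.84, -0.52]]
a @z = [[-0.11,-2.73,1.54], [-3.05,-0.42,-6.01], [4.58,2.93,7.50]]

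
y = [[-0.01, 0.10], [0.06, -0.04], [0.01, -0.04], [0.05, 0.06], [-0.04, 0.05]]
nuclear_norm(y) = 0.23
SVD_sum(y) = [[-0.02, 0.1], [0.01, -0.05], [0.01, -0.04], [-0.01, 0.05], [-0.01, 0.06]] + [[0.01,0.0], [0.05,0.01], [0.00,0.0], [0.06,0.01], [-0.03,-0.01]]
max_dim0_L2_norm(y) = 0.14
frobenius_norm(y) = 0.16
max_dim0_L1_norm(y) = 0.29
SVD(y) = [[-0.71, -0.15], [0.37, -0.58], [0.29, -0.01], [-0.33, -0.73], [-0.41, 0.32]] @ diag([0.14124655933410543, 0.08514346408431495]) @ [[0.23, -0.97], [-0.97, -0.23]]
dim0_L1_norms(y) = [0.17, 0.29]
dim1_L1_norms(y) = [0.11, 0.1, 0.05, 0.11, 0.09]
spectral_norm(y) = 0.14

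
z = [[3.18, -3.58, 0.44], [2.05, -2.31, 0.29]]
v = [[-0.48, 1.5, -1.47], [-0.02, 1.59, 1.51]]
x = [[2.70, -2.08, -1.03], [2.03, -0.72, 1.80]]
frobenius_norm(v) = 3.07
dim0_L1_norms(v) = [0.5, 3.09, 2.98]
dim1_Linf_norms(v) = [1.5, 1.59]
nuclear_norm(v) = 4.35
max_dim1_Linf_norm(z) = 3.58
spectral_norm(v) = 2.22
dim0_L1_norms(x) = [4.73, 2.8, 2.83]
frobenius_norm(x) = 4.53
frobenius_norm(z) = 5.72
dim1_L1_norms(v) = [3.45, 3.12]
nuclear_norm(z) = 5.73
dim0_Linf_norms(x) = [2.7, 2.08, 1.8]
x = v + z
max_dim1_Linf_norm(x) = 2.7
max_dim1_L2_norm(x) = 3.56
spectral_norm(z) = 5.72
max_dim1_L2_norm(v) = 2.19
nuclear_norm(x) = 6.14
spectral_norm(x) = 3.99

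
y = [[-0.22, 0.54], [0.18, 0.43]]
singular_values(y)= [0.69, 0.28]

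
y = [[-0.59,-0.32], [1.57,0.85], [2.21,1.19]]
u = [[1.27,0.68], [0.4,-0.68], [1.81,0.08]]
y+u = [[0.68, 0.36], [1.97, 0.17], [4.02, 1.27]]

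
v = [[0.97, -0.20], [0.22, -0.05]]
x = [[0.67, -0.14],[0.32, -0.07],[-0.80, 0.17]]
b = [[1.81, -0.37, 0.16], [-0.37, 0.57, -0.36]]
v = b @ x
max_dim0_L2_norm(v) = 0.99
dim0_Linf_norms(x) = [0.8, 0.17]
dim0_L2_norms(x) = [1.09, 0.23]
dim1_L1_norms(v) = [1.17, 0.27]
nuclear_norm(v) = 1.02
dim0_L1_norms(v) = [1.19, 0.25]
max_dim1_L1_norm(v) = 1.17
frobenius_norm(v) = 1.02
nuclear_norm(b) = 2.49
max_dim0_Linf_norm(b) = 1.81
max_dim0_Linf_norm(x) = 0.8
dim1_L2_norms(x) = [0.68, 0.33, 0.82]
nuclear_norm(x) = 1.12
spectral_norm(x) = 1.12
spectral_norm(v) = 1.02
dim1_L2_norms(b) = [1.85, 0.77]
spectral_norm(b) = 1.93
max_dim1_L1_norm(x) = 0.97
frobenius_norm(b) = 2.01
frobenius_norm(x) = 1.12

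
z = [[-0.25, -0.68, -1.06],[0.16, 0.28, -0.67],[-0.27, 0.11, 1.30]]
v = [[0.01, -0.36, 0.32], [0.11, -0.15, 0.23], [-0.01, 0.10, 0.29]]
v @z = [[-0.15, -0.07, 0.65], [-0.11, -0.09, 0.28], [-0.06, 0.07, 0.32]]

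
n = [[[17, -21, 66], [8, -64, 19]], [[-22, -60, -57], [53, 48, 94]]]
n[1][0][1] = -60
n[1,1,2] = 94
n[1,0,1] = -60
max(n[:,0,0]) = 17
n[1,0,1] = -60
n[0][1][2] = 19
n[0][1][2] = 19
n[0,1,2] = 19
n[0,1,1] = -64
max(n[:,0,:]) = 66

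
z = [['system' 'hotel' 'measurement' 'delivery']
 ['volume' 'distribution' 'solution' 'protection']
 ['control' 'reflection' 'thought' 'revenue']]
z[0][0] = 'system'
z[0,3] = 'delivery'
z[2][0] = 'control'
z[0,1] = 'hotel'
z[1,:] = ['volume', 'distribution', 'solution', 'protection']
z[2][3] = 'revenue'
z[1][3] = 'protection'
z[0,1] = 'hotel'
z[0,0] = 'system'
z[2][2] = 'thought'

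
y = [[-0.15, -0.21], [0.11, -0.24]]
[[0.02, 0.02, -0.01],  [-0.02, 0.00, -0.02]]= y@[[-0.13,-0.07,-0.03], [0.01,-0.04,0.09]]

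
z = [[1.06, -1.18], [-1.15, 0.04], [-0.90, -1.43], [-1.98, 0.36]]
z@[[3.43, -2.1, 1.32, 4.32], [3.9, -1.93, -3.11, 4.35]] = [[-0.97, 0.05, 5.07, -0.55], [-3.79, 2.34, -1.64, -4.79], [-8.66, 4.65, 3.26, -10.11], [-5.39, 3.46, -3.73, -6.99]]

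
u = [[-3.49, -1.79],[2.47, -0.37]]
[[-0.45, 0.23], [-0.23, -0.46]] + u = [[-3.94, -1.56], [2.24, -0.83]]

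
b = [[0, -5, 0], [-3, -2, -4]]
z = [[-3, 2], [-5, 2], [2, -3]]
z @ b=[[-6, 11, -8], [-6, 21, -8], [9, -4, 12]]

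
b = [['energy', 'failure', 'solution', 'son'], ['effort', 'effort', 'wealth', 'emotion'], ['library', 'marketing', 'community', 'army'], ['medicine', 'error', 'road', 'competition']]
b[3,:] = ['medicine', 'error', 'road', 'competition']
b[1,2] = 'wealth'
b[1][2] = 'wealth'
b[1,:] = ['effort', 'effort', 'wealth', 'emotion']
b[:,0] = ['energy', 'effort', 'library', 'medicine']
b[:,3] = ['son', 'emotion', 'army', 'competition']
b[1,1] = 'effort'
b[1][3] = 'emotion'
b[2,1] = 'marketing'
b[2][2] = 'community'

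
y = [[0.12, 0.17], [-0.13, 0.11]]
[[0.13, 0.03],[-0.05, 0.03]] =y @[[0.65, -0.08], [0.30, 0.21]]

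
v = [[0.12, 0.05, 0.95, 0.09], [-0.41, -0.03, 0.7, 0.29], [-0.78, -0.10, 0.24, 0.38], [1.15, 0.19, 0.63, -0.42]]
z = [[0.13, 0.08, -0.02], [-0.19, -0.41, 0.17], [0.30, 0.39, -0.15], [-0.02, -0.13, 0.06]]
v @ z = [[0.29,0.35,-0.13], [0.16,0.21,-0.08], [-0.02,0.02,-0.01], [0.31,0.31,-0.11]]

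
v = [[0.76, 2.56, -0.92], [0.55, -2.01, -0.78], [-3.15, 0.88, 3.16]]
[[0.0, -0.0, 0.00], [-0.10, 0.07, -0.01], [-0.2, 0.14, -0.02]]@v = [[0.0,0.00,0.00], [-0.01,-0.41,0.01], [-0.01,-0.81,0.01]]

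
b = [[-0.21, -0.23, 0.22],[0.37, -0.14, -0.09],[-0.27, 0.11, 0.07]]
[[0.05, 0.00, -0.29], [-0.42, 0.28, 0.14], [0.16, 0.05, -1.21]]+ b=[[-0.16, -0.23, -0.07], [-0.05, 0.14, 0.05], [-0.11, 0.16, -1.14]]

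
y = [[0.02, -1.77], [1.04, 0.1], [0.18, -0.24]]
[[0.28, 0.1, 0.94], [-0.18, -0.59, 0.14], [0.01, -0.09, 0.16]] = y @ [[-0.16, -0.56, 0.19], [-0.16, -0.06, -0.53]]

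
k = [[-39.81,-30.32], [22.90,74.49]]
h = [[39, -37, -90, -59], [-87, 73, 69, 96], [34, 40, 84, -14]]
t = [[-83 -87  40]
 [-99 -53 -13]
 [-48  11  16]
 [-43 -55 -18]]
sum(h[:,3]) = 23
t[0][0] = -83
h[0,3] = -59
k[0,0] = -39.81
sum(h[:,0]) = -14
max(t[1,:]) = -13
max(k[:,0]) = 22.9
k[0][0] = -39.81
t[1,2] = -13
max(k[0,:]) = -30.32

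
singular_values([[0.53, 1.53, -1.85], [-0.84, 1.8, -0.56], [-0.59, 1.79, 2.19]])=[3.09, 2.93, 0.75]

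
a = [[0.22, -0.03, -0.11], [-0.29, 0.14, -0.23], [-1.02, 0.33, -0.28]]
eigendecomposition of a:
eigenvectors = [[0.56, -0.2, -0.25],  [0.11, -0.55, -0.95],  [-0.82, -0.81, -0.20]]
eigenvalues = [0.37, -0.31, 0.01]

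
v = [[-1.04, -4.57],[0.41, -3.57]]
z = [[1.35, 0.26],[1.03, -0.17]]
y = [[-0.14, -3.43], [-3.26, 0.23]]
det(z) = -0.50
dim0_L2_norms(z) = [1.7, 0.31]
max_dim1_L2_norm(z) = 1.37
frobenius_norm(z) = 1.73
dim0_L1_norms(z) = [2.38, 0.43]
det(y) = -11.21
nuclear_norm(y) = 6.70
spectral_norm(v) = 5.83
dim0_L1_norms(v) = [1.45, 8.14]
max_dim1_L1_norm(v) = 5.61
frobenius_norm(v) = 5.91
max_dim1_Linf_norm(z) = 1.35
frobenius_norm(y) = 4.74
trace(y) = 0.09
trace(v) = -4.61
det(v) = 5.59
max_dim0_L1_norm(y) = 3.66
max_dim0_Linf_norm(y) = 3.43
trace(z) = 1.18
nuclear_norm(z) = 1.99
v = z @ y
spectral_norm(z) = 1.70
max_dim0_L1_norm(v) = 8.14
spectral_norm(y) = 3.45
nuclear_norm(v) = 6.79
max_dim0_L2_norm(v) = 5.8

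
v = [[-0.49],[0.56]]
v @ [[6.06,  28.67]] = [[-2.97, -14.05], [3.39, 16.06]]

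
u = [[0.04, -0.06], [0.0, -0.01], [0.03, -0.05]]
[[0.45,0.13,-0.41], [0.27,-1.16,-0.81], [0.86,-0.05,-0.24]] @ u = [[0.01, -0.01], [-0.01, 0.04], [0.03, -0.04]]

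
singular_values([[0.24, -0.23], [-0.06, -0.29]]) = [0.39, 0.21]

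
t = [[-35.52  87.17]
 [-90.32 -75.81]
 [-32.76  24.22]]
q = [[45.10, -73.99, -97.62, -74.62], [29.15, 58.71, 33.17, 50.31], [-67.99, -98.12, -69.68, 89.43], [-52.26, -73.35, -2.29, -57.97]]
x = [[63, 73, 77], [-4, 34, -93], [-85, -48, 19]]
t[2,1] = 24.22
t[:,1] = [87.17, -75.81, 24.22]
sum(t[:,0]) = -158.6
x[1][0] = -4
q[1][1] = 58.71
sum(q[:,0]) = -45.99999999999999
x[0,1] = 73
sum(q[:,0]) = -45.99999999999999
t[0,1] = 87.17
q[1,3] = 50.31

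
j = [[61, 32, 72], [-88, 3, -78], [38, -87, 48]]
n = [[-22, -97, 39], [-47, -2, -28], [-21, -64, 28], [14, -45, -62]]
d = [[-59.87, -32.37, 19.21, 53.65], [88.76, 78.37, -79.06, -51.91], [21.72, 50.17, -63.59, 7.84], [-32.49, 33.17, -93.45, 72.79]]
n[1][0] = -47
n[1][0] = -47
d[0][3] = 53.65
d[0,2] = 19.21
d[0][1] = -32.37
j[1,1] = 3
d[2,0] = 21.72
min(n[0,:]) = -97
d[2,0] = 21.72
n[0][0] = -22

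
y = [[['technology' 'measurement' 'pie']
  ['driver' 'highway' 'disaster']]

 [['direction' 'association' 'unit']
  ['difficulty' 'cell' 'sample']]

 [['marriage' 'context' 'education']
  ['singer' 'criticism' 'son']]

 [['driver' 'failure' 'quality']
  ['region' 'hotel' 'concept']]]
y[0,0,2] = 'pie'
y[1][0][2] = 'unit'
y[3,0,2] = 'quality'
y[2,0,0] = 'marriage'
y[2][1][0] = 'singer'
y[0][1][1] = 'highway'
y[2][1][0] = 'singer'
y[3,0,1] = 'failure'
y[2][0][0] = 'marriage'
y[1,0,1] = 'association'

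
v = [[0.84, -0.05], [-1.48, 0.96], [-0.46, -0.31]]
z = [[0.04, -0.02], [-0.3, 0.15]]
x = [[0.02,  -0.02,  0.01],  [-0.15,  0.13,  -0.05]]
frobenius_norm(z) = 0.34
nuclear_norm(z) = 0.34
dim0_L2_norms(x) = [0.15, 0.13, 0.05]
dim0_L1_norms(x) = [0.17, 0.15, 0.06]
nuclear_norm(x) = 0.21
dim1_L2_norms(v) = [0.84, 1.76, 0.55]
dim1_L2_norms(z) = [0.04, 0.34]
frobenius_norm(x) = 0.21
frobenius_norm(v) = 2.03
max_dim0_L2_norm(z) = 0.3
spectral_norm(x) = 0.21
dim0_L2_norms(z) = [0.3, 0.15]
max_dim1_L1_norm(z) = 0.45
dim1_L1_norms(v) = [0.89, 2.44, 0.77]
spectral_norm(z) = 0.34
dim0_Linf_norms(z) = [0.3, 0.15]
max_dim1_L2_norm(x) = 0.2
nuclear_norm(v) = 2.55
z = x @ v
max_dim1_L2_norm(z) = 0.34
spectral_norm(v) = 1.94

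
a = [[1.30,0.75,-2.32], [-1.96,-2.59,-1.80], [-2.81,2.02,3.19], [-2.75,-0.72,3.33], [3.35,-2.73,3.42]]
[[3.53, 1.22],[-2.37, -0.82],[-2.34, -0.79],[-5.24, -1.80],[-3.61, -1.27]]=a@[[0.62, 0.21], [1.03, 0.36], [-0.84, -0.29]]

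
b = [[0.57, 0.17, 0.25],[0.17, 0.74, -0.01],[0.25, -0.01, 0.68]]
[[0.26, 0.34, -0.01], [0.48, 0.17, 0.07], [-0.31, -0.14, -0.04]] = b @ [[0.59, 0.8, -0.03], [0.5, 0.04, 0.10], [-0.66, -0.50, -0.04]]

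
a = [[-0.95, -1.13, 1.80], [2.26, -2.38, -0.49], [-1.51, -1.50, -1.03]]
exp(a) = [[-0.36, -0.21, 0.24],[0.09, -0.14, 0.28],[-0.40, 0.10, -0.14]]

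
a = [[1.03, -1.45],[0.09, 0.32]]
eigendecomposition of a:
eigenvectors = [[0.97+0.00j, 0.97-0.00j], [(0.24-0.04j), 0.24+0.04j]]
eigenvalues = [(0.68+0.07j), (0.68-0.07j)]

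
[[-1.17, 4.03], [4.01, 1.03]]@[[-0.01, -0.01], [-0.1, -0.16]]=[[-0.39, -0.63], [-0.14, -0.2]]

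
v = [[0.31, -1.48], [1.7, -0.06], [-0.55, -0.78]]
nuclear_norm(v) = 3.49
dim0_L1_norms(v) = [2.56, 2.32]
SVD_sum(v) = [[0.64,-0.16], [1.61,-0.41], [-0.33,0.08]] + [[-0.33,-1.32], [0.09,0.35], [-0.22,-0.86]]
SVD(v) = [[-0.36, 0.82], [-0.91, -0.22], [0.19, 0.54]] @ diag([1.8226436888360567, 1.664022230484344]) @ [[-0.97, 0.25], [-0.25, -0.97]]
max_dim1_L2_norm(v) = 1.7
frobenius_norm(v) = 2.47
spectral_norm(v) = 1.82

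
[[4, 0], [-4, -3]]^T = [[4, -4], [0, -3]]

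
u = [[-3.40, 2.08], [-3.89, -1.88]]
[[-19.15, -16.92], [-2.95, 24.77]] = u @ [[2.91, -1.36], [-4.45, -10.36]]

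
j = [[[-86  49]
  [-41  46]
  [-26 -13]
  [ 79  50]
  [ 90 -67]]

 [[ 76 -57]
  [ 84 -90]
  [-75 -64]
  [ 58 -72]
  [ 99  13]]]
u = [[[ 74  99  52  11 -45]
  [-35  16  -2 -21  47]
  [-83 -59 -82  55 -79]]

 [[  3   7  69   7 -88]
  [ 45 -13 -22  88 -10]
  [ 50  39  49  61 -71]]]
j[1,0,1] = -57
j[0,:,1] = [49, 46, -13, 50, -67]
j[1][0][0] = 76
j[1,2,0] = -75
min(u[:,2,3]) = 55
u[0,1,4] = 47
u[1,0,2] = 69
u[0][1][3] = -21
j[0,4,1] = -67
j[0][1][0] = -41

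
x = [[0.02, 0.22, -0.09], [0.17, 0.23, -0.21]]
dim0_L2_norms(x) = [0.17, 0.32, 0.23]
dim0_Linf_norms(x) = [0.17, 0.23, 0.21]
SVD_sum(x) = [[0.08, 0.17, -0.12], [0.13, 0.26, -0.19]] + [[-0.06, 0.05, 0.03], [0.04, -0.03, -0.02]]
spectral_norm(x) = 0.41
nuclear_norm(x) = 0.52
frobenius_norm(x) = 0.43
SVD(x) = [[-0.53,-0.84], [-0.84,0.53]] @ diag([0.4147908779110442, 0.10367510598878216]) @ [[-0.37, -0.75, 0.54], [0.71, -0.61, -0.35]]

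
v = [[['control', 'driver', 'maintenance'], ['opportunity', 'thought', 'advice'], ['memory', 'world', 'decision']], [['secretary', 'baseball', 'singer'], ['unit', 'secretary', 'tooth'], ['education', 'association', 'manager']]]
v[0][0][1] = 'driver'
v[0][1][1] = 'thought'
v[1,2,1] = 'association'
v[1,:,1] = ['baseball', 'secretary', 'association']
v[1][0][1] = 'baseball'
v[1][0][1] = 'baseball'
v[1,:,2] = ['singer', 'tooth', 'manager']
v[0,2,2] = 'decision'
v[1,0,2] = 'singer'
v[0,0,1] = 'driver'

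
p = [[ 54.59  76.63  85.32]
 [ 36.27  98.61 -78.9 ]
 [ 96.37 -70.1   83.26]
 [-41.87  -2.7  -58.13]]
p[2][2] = 83.26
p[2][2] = 83.26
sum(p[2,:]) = 109.53000000000002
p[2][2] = 83.26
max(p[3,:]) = -2.7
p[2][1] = -70.1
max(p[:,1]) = 98.61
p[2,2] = 83.26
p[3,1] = -2.7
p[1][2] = -78.9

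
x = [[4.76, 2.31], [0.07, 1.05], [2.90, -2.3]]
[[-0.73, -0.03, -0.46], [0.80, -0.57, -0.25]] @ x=[[-4.81,  -0.66], [3.04,  1.82]]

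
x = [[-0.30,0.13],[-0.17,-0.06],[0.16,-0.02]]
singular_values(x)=[0.39, 0.11]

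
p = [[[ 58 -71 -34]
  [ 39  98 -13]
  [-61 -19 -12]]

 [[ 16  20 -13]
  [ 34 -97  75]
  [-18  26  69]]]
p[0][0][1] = -71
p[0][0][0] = 58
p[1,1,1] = -97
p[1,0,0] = 16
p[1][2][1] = 26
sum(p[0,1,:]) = 124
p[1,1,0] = 34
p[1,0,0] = 16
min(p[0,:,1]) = -71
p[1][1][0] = 34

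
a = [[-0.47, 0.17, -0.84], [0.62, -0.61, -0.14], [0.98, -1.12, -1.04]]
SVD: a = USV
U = [[0.03, -0.94, -0.34], [0.41, 0.32, -0.85], [0.91, -0.11, 0.39]]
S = [1.99, 1.04, 0.03]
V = [[0.57, -0.64, -0.52], [0.51, -0.22, 0.83], [0.64, 0.74, -0.2]]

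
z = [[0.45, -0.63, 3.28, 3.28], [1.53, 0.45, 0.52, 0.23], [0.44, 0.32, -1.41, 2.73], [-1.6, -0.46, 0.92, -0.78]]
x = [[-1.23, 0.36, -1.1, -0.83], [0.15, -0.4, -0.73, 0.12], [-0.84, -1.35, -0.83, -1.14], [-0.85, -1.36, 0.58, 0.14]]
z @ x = [[-6.19, -8.47, -0.86, -3.73], [-2.45, -0.64, -2.31, -1.78], [-1.63, -1.78, 2.04, 1.66], [1.79, -0.57, 0.88, 0.11]]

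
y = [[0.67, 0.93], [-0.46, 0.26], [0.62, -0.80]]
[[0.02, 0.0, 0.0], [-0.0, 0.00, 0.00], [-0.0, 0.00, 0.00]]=y@[[0.01,  -0.00,  -0.00], [0.01,  -0.0,  -0.00]]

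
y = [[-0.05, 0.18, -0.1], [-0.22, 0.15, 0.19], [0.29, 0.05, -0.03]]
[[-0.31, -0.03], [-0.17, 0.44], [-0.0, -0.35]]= y@[[0.28, -1.1], [-1.37, 0.06], [0.49, 0.98]]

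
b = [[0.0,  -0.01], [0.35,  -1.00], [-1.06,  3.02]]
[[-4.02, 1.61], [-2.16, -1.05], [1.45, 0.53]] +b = [[-4.02,1.6], [-1.81,-2.05], [0.39,3.55]]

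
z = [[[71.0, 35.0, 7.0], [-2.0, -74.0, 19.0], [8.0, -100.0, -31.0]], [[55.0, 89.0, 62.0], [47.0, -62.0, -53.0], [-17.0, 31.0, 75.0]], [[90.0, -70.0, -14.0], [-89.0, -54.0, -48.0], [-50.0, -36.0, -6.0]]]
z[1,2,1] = 31.0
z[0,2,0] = 8.0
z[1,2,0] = -17.0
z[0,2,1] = -100.0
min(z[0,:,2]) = -31.0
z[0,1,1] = -74.0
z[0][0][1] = 35.0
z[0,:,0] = [71.0, -2.0, 8.0]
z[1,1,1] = -62.0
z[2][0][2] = -14.0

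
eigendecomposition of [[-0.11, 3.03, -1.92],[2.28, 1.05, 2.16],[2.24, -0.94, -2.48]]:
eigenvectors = [[-0.63+0.00j, (-0.01+0.59j), (-0.01-0.59j)], [-0.77+0.00j, (-0.08-0.45j), (-0.08+0.45j)], [(-0.12+0j), 0.67+0.00j, (0.67-0j)]]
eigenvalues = [(3.24+0j), (-2.39+2.6j), (-2.39-2.6j)]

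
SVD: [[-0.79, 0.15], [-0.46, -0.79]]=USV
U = [[-0.57, -0.82], [-0.82, 0.57]]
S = [1.0, 0.69]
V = [[0.82, 0.57], [0.57, -0.82]]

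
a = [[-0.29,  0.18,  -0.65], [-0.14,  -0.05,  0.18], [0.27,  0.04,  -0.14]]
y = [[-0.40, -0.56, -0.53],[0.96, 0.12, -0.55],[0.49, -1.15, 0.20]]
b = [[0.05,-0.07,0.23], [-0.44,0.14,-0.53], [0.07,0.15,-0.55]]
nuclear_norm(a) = 1.11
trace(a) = -0.48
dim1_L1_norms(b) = [0.35, 1.11, 0.77]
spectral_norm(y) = 1.33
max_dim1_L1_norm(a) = 1.12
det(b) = 0.00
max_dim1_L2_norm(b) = 0.7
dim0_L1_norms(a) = [0.7, 0.27, 0.97]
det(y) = 1.12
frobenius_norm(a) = 0.83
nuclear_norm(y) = 3.20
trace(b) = -0.36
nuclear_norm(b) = 1.23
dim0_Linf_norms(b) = [0.44, 0.15, 0.55]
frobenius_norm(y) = 1.90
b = y @ a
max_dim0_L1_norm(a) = 0.97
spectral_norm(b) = 0.87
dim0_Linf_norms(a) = [0.29, 0.18, 0.65]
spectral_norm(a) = 0.75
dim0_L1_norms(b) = [0.56, 0.36, 1.31]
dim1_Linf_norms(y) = [0.56, 0.96, 1.15]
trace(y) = -0.08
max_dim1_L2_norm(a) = 0.73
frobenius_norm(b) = 0.94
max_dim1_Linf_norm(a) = 0.65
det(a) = 0.00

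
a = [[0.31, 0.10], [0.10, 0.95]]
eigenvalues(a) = [0.29, 0.97]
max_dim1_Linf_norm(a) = 0.95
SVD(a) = [[0.15, 0.99],[0.99, -0.15]] @ diag([0.965261092284804, 0.29473890771519584]) @ [[0.15, 0.99],[0.99, -0.15]]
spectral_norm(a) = 0.97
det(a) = 0.28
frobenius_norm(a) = 1.01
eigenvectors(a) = [[-0.99, -0.15],[0.15, -0.99]]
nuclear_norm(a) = 1.26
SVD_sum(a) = [[0.02,0.14], [0.14,0.94]] + [[0.29, -0.04], [-0.04, 0.01]]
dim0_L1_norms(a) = [0.41, 1.05]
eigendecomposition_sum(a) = [[0.29, -0.04],[-0.04, 0.01]] + [[0.02, 0.14], [0.14, 0.94]]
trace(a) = 1.26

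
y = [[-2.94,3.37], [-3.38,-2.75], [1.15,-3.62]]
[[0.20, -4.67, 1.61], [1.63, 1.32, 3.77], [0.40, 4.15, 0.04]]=y @ [[-0.31, 0.43, -0.88], [-0.21, -1.01, -0.29]]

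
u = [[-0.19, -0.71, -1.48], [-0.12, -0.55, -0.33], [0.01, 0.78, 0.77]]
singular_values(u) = [2.04, 0.42, 0.11]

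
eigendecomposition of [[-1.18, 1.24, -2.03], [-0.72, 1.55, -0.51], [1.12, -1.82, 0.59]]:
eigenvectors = [[(-0.71+0j),(-0.85+0j),-0.85-0.00j], [-0.54+0.00j,-0.27-0.03j,(-0.27+0.03j)], [0.44+0.00j,(0.32+0.33j),(0.32-0.33j)]]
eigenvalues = [(1.02+0j), (-0.03+0.83j), (-0.03-0.83j)]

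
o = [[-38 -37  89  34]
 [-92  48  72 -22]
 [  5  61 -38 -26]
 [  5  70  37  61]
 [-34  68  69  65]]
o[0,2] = 89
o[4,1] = 68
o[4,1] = 68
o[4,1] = 68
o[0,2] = 89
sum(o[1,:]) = 6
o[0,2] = 89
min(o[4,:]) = -34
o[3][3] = 61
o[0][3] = 34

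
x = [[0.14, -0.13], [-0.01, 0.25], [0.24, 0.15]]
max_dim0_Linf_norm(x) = 0.25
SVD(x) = [[0.17,0.69], [-0.67,-0.44], [-0.72,0.57]] @ diag([0.3305012825675257, 0.26451635530004663]) @ [[-0.43, -0.90], [0.90, -0.43]]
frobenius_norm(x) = 0.42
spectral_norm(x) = 0.33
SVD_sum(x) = [[-0.02, -0.05], [0.1, 0.20], [0.10, 0.22]] + [[0.16, -0.08], [-0.11, 0.05], [0.14, -0.07]]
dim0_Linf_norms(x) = [0.24, 0.25]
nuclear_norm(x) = 0.60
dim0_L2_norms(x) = [0.28, 0.32]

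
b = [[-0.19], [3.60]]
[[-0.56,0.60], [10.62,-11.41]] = b@[[2.95, -3.17]]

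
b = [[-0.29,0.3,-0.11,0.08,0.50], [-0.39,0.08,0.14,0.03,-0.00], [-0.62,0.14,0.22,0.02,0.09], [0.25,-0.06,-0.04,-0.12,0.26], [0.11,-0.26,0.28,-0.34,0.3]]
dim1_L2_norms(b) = [0.67, 0.42, 0.68, 0.39, 0.6]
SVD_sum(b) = [[-0.42, 0.17, 0.06, 0.07, 0.11], [-0.35, 0.14, 0.05, 0.06, 0.09], [-0.57, 0.23, 0.09, 0.1, 0.15], [0.18, -0.07, -0.03, -0.03, -0.05], [0.12, -0.05, -0.02, -0.02, -0.03]] + [[0.04, -0.04, 0.06, -0.12, 0.24], [-0.01, 0.01, -0.01, 0.02, -0.04], [0.00, -0.00, 0.00, -0.01, 0.02], [0.04, -0.05, 0.07, -0.13, 0.26], [0.06, -0.08, 0.12, -0.22, 0.44]] + [[0.1, 0.17, -0.24, 0.13, 0.14], [-0.04, -0.07, 0.1, -0.05, -0.06], [-0.05, -0.09, 0.13, -0.07, -0.08], [0.03, 0.06, -0.08, 0.04, 0.05], [-0.07, -0.13, 0.18, -0.1, -0.11]] + [[0.0, -0.00, 0.0, 0.0, 0.00], [0.0, -0.0, 0.0, 0.0, 0.00], [-0.0, 0.00, -0.00, -0.00, -0.00], [-0.00, 0.0, -0.00, -0.00, -0.0], [0.0, -0.00, 0.0, 0.0, 0.00]] + [[-0.0, -0.00, -0.0, -0.0, 0.0], [0.00, 0.00, 0.00, 0.0, -0.0], [-0.0, -0.0, -0.00, -0.0, 0.00], [0.0, 0.00, 0.00, 0.00, -0.00], [-0.0, -0.0, -0.00, -0.0, 0.00]]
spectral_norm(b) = 0.93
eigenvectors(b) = [[-0.67+0.00j, -0.01+0.37j, -0.01-0.37j, (-0.04+0j), (0.37+0j)],  [(-0.34+0j), (-0.38-0.05j), -0.38+0.05j, (-0.6+0j), 0.62+0.00j],  [(-0.58+0j), (-0.59+0j), -0.59-0.00j, (0.1+0j), 0.67+0.00j],  [0.16+0.00j, (0.22+0.31j), 0.22-0.31j, 0.75+0.00j, 0.17+0.00j],  [0.27+0.00j, -0.19+0.43j, -0.19-0.43j, (0.24+0j), -0.03+0.00j]]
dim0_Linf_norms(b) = [0.62, 0.3, 0.28, 0.34, 0.5]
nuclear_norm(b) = 2.14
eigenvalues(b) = [(-0.45+0j), (0.32+0.32j), (0.32-0.32j), (-0.01+0j), 0j]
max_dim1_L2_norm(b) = 0.68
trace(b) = 0.19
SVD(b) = [[-0.51, 0.43, 0.68, -0.23, 0.19],[-0.42, -0.06, -0.27, -0.53, -0.68],[-0.7, 0.03, -0.37, 0.6, 0.11],[0.22, 0.46, 0.23, 0.50, -0.66],[0.14, 0.78, -0.52, -0.23, 0.23]] @ diag([0.9307722500174159, 0.6666412939659401, 0.5339728842496563, 0.004744527560957692, 0.001688822447825515]) @ [[0.88, -0.36, -0.13, -0.15, -0.24], [0.12, -0.15, 0.22, -0.43, 0.85], [0.26, 0.47, -0.65, 0.35, 0.40], [-0.01, 0.53, -0.19, -0.79, -0.25], [-0.38, -0.58, -0.68, -0.23, 0.02]]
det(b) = 0.00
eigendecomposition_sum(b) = [[-0.35-0.00j, (0.35-0j), (-0.19+0j), (0.24-0j), 0.17-0.00j],[-0.18-0.00j, (0.18-0j), (-0.1+0j), 0.12-0.00j, (0.09-0j)],[-0.30-0.00j, 0.31-0.00j, (-0.16+0j), 0.21-0.00j, 0.15-0.00j],[(0.08+0j), -0.08+0.00j, 0.04-0.00j, -0.06+0.00j, (-0.04+0j)],[0.14+0.00j, (-0.14+0j), 0.08-0.00j, (-0.1+0j), (-0.07+0j)]] + [[(0.03+0.1j), -0.03+0.05j, 0.04-0.12j, -0.08+0.06j, (0.17+0.02j)], [(-0.1+0.02j), (-0.05-0.04j), 0.12+0.05j, (-0.05-0.09j), -0.04+0.17j], [(-0.16+0.05j), -0.09-0.04j, (0.19+0.06j), -0.10-0.13j, (-0.03+0.27j)], [(0.08+0.06j), 0.01+0.06j, (-0.04-0.12j), -0.03+0.10j, (0.15-0.08j)], [-0.01+0.13j, -0.06+0.05j, 0.10-0.12j, -0.12+0.03j, 0.18+0.10j]] + [[0.03-0.10j, (-0.03-0.05j), (0.04+0.12j), -0.08-0.06j, 0.17-0.02j], [-0.10-0.02j, (-0.05+0.04j), (0.12-0.05j), -0.05+0.09j, -0.04-0.17j], [(-0.16-0.05j), (-0.09+0.04j), (0.19-0.06j), (-0.1+0.13j), -0.03-0.27j], [(0.08-0.06j), (0.01-0.06j), (-0.04+0.12j), (-0.03-0.1j), (0.15+0.08j)], [(-0.01-0.13j), (-0.06-0.05j), (0.1+0.12j), -0.12-0.03j, 0.18-0.10j]] + [[(-0+0j), (-0+0j), -0j, 0.00-0.00j, (-0+0j)],[-0.00+0.00j, (-0+0j), -0j, 0.00-0.00j, (-0+0j)],[-0j, -0j, -0.00+0.00j, -0.00+0.00j, -0j],[0.00-0.00j, 0.00-0.00j, -0.00+0.00j, -0.00+0.00j, -0j],[-0j, 0.00-0.00j, (-0+0j), -0.00+0.00j, -0j]] + [[(-0-0j),-0j,(-0+0j),0.00-0.00j,-0.00+0.00j],[-0.00-0.00j,-0j,(-0+0j),0.00-0.00j,(-0+0j)],[(-0-0j),(0.01-0j),-0.00+0.00j,0.00-0.00j,(-0+0j)],[(-0-0j),-0j,-0.00+0.00j,-0j,(-0+0j)],[0.00+0.00j,(-0+0j),-0j,-0.00+0.00j,0.00-0.00j]]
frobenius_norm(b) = 1.26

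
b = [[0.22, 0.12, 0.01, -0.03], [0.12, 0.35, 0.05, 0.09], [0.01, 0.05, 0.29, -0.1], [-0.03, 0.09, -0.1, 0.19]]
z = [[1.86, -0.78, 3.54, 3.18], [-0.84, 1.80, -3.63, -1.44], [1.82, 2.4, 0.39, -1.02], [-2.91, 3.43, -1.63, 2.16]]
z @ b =[[0.26, 0.41, 0.69, 0.12], [0.04, 0.22, -0.83, 0.28], [0.72, 0.99, 0.35, -0.07], [-0.31, 0.96, -0.55, 0.97]]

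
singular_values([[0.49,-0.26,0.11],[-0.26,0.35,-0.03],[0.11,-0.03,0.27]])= [0.71, 0.26, 0.13]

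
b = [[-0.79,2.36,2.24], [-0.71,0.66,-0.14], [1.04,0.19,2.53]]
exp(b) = [[1.95, 3.99, 9.07], [-1.23, 0.4, -3.34], [4.24, 4.99, 18.67]]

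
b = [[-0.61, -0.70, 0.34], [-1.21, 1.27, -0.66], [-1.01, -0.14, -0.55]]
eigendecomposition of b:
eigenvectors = [[(-0.12+0.22j), (-0.12-0.22j), (0.29+0j)], [(-0.37+0.08j), (-0.37-0.08j), -0.95+0.00j], [(-0.89+0j), -0.89-0.00j, (-0.08+0j)]]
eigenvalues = [(-0.74+0.26j), (-0.74-0.26j), (1.59+0j)]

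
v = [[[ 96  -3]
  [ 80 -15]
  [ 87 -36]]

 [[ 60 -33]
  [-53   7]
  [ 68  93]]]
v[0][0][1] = -3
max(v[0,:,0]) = 96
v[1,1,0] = -53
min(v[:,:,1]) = -36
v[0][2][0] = 87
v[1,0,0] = 60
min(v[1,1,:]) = -53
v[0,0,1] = -3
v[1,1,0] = -53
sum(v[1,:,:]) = 142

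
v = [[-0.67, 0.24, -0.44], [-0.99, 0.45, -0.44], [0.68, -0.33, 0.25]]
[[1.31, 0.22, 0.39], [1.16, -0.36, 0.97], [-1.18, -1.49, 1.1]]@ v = [[-0.83, 0.28, -0.58],[0.24, -0.20, -0.11],[3.01, -1.32, 1.45]]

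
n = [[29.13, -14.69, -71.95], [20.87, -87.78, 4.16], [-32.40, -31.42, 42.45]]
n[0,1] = -14.69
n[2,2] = 42.45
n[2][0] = -32.4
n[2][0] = -32.4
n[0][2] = -71.95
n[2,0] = -32.4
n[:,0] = [29.13, 20.87, -32.4]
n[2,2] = 42.45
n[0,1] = -14.69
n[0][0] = 29.13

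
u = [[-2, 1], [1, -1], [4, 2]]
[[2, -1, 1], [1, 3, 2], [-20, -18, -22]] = u @ [[-3, -2, -3], [-4, -5, -5]]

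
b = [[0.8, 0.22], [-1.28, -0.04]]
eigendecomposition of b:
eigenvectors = [[-0.30-0.23j, (-0.3+0.23j)], [(0.92+0j), 0.92-0.00j]]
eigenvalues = [(0.38+0.32j), (0.38-0.32j)]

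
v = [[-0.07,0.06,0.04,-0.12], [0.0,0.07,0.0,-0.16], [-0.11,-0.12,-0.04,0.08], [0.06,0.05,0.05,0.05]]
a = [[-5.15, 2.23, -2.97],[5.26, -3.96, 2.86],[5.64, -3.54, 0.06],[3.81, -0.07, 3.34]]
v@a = [[0.44,-0.53,-0.02], [-0.24,-0.27,-0.33], [0.01,0.37,0.25], [0.43,-0.24,0.13]]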